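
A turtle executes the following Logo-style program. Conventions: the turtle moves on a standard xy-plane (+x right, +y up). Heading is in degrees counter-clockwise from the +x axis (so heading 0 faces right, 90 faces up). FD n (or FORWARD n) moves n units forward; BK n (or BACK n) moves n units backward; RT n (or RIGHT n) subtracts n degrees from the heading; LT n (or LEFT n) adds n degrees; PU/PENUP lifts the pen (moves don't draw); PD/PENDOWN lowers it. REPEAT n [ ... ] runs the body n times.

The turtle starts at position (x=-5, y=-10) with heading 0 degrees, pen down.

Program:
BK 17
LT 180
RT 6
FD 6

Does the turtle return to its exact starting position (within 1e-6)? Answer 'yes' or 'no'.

Answer: no

Derivation:
Executing turtle program step by step:
Start: pos=(-5,-10), heading=0, pen down
BK 17: (-5,-10) -> (-22,-10) [heading=0, draw]
LT 180: heading 0 -> 180
RT 6: heading 180 -> 174
FD 6: (-22,-10) -> (-27.967,-9.373) [heading=174, draw]
Final: pos=(-27.967,-9.373), heading=174, 2 segment(s) drawn

Start position: (-5, -10)
Final position: (-27.967, -9.373)
Distance = 22.976; >= 1e-6 -> NOT closed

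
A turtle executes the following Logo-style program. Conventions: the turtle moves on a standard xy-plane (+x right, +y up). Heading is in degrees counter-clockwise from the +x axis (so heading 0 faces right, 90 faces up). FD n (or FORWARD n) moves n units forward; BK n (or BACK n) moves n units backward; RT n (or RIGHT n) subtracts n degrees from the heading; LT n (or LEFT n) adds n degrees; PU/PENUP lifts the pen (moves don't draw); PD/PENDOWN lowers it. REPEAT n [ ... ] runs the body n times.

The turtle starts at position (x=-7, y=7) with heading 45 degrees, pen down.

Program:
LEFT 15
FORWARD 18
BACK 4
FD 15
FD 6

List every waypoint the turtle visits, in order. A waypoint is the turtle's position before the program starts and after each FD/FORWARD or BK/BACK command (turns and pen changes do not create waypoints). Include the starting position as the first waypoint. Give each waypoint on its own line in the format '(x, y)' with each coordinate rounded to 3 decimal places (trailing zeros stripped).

Executing turtle program step by step:
Start: pos=(-7,7), heading=45, pen down
LT 15: heading 45 -> 60
FD 18: (-7,7) -> (2,22.588) [heading=60, draw]
BK 4: (2,22.588) -> (0,19.124) [heading=60, draw]
FD 15: (0,19.124) -> (7.5,32.115) [heading=60, draw]
FD 6: (7.5,32.115) -> (10.5,37.311) [heading=60, draw]
Final: pos=(10.5,37.311), heading=60, 4 segment(s) drawn
Waypoints (5 total):
(-7, 7)
(2, 22.588)
(0, 19.124)
(7.5, 32.115)
(10.5, 37.311)

Answer: (-7, 7)
(2, 22.588)
(0, 19.124)
(7.5, 32.115)
(10.5, 37.311)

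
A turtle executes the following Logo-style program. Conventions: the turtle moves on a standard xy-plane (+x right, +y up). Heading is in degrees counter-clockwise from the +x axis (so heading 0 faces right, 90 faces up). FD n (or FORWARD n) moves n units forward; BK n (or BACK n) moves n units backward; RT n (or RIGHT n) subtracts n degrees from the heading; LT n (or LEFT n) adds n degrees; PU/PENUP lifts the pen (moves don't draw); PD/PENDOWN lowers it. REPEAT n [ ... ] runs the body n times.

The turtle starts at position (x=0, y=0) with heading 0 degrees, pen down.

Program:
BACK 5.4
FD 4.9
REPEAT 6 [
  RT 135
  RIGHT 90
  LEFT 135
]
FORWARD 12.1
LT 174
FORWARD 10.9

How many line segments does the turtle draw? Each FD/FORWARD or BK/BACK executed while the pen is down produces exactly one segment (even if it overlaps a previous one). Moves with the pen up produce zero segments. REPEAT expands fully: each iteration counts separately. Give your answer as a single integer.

Executing turtle program step by step:
Start: pos=(0,0), heading=0, pen down
BK 5.4: (0,0) -> (-5.4,0) [heading=0, draw]
FD 4.9: (-5.4,0) -> (-0.5,0) [heading=0, draw]
REPEAT 6 [
  -- iteration 1/6 --
  RT 135: heading 0 -> 225
  RT 90: heading 225 -> 135
  LT 135: heading 135 -> 270
  -- iteration 2/6 --
  RT 135: heading 270 -> 135
  RT 90: heading 135 -> 45
  LT 135: heading 45 -> 180
  -- iteration 3/6 --
  RT 135: heading 180 -> 45
  RT 90: heading 45 -> 315
  LT 135: heading 315 -> 90
  -- iteration 4/6 --
  RT 135: heading 90 -> 315
  RT 90: heading 315 -> 225
  LT 135: heading 225 -> 0
  -- iteration 5/6 --
  RT 135: heading 0 -> 225
  RT 90: heading 225 -> 135
  LT 135: heading 135 -> 270
  -- iteration 6/6 --
  RT 135: heading 270 -> 135
  RT 90: heading 135 -> 45
  LT 135: heading 45 -> 180
]
FD 12.1: (-0.5,0) -> (-12.6,0) [heading=180, draw]
LT 174: heading 180 -> 354
FD 10.9: (-12.6,0) -> (-1.76,-1.139) [heading=354, draw]
Final: pos=(-1.76,-1.139), heading=354, 4 segment(s) drawn
Segments drawn: 4

Answer: 4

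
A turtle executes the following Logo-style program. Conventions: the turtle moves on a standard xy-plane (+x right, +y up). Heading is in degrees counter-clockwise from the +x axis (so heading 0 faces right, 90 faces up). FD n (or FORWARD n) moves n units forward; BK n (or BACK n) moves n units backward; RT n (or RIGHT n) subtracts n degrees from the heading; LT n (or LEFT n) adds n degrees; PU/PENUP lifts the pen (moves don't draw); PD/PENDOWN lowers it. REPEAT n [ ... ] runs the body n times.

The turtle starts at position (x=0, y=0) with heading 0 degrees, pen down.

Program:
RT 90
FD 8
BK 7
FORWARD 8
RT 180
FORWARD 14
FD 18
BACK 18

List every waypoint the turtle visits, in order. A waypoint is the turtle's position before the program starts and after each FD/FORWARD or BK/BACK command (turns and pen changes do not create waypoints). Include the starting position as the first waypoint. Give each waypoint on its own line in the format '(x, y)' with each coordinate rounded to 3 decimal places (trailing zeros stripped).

Answer: (0, 0)
(0, -8)
(0, -1)
(0, -9)
(0, 5)
(0, 23)
(0, 5)

Derivation:
Executing turtle program step by step:
Start: pos=(0,0), heading=0, pen down
RT 90: heading 0 -> 270
FD 8: (0,0) -> (0,-8) [heading=270, draw]
BK 7: (0,-8) -> (0,-1) [heading=270, draw]
FD 8: (0,-1) -> (0,-9) [heading=270, draw]
RT 180: heading 270 -> 90
FD 14: (0,-9) -> (0,5) [heading=90, draw]
FD 18: (0,5) -> (0,23) [heading=90, draw]
BK 18: (0,23) -> (0,5) [heading=90, draw]
Final: pos=(0,5), heading=90, 6 segment(s) drawn
Waypoints (7 total):
(0, 0)
(0, -8)
(0, -1)
(0, -9)
(0, 5)
(0, 23)
(0, 5)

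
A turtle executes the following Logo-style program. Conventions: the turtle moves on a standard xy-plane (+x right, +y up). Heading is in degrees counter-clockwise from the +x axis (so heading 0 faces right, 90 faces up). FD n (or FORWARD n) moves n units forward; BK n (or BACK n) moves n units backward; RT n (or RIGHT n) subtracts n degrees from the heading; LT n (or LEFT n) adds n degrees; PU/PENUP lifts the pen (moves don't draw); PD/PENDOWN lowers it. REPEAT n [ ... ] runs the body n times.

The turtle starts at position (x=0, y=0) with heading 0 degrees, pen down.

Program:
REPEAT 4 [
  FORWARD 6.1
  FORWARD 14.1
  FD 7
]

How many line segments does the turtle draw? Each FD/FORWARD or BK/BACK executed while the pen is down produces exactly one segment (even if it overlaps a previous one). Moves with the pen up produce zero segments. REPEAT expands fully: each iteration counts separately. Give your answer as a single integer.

Executing turtle program step by step:
Start: pos=(0,0), heading=0, pen down
REPEAT 4 [
  -- iteration 1/4 --
  FD 6.1: (0,0) -> (6.1,0) [heading=0, draw]
  FD 14.1: (6.1,0) -> (20.2,0) [heading=0, draw]
  FD 7: (20.2,0) -> (27.2,0) [heading=0, draw]
  -- iteration 2/4 --
  FD 6.1: (27.2,0) -> (33.3,0) [heading=0, draw]
  FD 14.1: (33.3,0) -> (47.4,0) [heading=0, draw]
  FD 7: (47.4,0) -> (54.4,0) [heading=0, draw]
  -- iteration 3/4 --
  FD 6.1: (54.4,0) -> (60.5,0) [heading=0, draw]
  FD 14.1: (60.5,0) -> (74.6,0) [heading=0, draw]
  FD 7: (74.6,0) -> (81.6,0) [heading=0, draw]
  -- iteration 4/4 --
  FD 6.1: (81.6,0) -> (87.7,0) [heading=0, draw]
  FD 14.1: (87.7,0) -> (101.8,0) [heading=0, draw]
  FD 7: (101.8,0) -> (108.8,0) [heading=0, draw]
]
Final: pos=(108.8,0), heading=0, 12 segment(s) drawn
Segments drawn: 12

Answer: 12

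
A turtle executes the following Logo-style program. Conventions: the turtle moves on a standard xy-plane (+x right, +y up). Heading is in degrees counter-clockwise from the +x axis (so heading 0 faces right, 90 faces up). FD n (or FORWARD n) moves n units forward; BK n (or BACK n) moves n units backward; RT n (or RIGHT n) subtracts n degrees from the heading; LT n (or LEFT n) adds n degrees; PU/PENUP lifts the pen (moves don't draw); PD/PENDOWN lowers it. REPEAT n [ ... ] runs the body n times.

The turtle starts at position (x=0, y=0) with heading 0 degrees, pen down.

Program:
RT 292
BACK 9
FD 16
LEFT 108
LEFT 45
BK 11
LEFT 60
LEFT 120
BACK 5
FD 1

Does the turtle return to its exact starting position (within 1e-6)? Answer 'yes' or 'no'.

Executing turtle program step by step:
Start: pos=(0,0), heading=0, pen down
RT 292: heading 0 -> 68
BK 9: (0,0) -> (-3.371,-8.345) [heading=68, draw]
FD 16: (-3.371,-8.345) -> (2.622,6.49) [heading=68, draw]
LT 108: heading 68 -> 176
LT 45: heading 176 -> 221
BK 11: (2.622,6.49) -> (10.924,13.707) [heading=221, draw]
LT 60: heading 221 -> 281
LT 120: heading 281 -> 41
BK 5: (10.924,13.707) -> (7.151,10.427) [heading=41, draw]
FD 1: (7.151,10.427) -> (7.905,11.083) [heading=41, draw]
Final: pos=(7.905,11.083), heading=41, 5 segment(s) drawn

Start position: (0, 0)
Final position: (7.905, 11.083)
Distance = 13.613; >= 1e-6 -> NOT closed

Answer: no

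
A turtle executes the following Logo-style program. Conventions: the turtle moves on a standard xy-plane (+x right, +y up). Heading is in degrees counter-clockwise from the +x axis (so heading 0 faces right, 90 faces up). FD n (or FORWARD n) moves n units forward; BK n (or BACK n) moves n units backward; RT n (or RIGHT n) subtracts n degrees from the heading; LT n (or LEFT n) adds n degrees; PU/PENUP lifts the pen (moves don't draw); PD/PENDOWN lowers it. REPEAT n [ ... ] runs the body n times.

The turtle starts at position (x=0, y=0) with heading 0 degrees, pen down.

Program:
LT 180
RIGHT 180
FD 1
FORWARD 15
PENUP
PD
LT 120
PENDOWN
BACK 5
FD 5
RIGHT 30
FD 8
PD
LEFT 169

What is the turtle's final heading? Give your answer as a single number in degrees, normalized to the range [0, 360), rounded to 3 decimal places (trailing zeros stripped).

Answer: 259

Derivation:
Executing turtle program step by step:
Start: pos=(0,0), heading=0, pen down
LT 180: heading 0 -> 180
RT 180: heading 180 -> 0
FD 1: (0,0) -> (1,0) [heading=0, draw]
FD 15: (1,0) -> (16,0) [heading=0, draw]
PU: pen up
PD: pen down
LT 120: heading 0 -> 120
PD: pen down
BK 5: (16,0) -> (18.5,-4.33) [heading=120, draw]
FD 5: (18.5,-4.33) -> (16,0) [heading=120, draw]
RT 30: heading 120 -> 90
FD 8: (16,0) -> (16,8) [heading=90, draw]
PD: pen down
LT 169: heading 90 -> 259
Final: pos=(16,8), heading=259, 5 segment(s) drawn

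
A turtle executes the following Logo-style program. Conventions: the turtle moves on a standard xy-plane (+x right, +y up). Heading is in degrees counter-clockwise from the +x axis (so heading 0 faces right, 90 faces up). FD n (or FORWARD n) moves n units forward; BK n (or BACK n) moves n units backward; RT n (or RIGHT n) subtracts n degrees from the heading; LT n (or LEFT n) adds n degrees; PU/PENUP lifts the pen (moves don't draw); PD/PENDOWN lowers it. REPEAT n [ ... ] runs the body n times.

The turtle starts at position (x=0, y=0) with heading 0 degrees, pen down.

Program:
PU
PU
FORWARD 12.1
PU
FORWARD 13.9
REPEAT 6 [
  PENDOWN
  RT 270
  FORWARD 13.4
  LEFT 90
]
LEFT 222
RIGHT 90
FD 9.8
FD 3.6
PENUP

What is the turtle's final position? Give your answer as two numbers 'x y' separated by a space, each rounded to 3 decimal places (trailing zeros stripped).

Answer: 17.034 9.958

Derivation:
Executing turtle program step by step:
Start: pos=(0,0), heading=0, pen down
PU: pen up
PU: pen up
FD 12.1: (0,0) -> (12.1,0) [heading=0, move]
PU: pen up
FD 13.9: (12.1,0) -> (26,0) [heading=0, move]
REPEAT 6 [
  -- iteration 1/6 --
  PD: pen down
  RT 270: heading 0 -> 90
  FD 13.4: (26,0) -> (26,13.4) [heading=90, draw]
  LT 90: heading 90 -> 180
  -- iteration 2/6 --
  PD: pen down
  RT 270: heading 180 -> 270
  FD 13.4: (26,13.4) -> (26,0) [heading=270, draw]
  LT 90: heading 270 -> 0
  -- iteration 3/6 --
  PD: pen down
  RT 270: heading 0 -> 90
  FD 13.4: (26,0) -> (26,13.4) [heading=90, draw]
  LT 90: heading 90 -> 180
  -- iteration 4/6 --
  PD: pen down
  RT 270: heading 180 -> 270
  FD 13.4: (26,13.4) -> (26,0) [heading=270, draw]
  LT 90: heading 270 -> 0
  -- iteration 5/6 --
  PD: pen down
  RT 270: heading 0 -> 90
  FD 13.4: (26,0) -> (26,13.4) [heading=90, draw]
  LT 90: heading 90 -> 180
  -- iteration 6/6 --
  PD: pen down
  RT 270: heading 180 -> 270
  FD 13.4: (26,13.4) -> (26,0) [heading=270, draw]
  LT 90: heading 270 -> 0
]
LT 222: heading 0 -> 222
RT 90: heading 222 -> 132
FD 9.8: (26,0) -> (19.443,7.283) [heading=132, draw]
FD 3.6: (19.443,7.283) -> (17.034,9.958) [heading=132, draw]
PU: pen up
Final: pos=(17.034,9.958), heading=132, 8 segment(s) drawn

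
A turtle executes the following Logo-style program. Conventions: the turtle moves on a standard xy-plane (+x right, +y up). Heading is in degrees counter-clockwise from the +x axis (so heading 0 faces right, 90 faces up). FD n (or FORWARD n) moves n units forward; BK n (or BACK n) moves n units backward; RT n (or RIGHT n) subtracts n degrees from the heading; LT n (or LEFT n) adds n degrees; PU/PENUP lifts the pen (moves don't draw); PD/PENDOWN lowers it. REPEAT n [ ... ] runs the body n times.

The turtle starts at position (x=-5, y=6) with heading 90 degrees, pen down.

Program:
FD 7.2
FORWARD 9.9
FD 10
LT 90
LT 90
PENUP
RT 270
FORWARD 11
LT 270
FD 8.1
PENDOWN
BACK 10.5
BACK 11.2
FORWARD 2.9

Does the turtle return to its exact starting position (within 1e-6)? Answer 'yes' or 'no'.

Answer: no

Derivation:
Executing turtle program step by step:
Start: pos=(-5,6), heading=90, pen down
FD 7.2: (-5,6) -> (-5,13.2) [heading=90, draw]
FD 9.9: (-5,13.2) -> (-5,23.1) [heading=90, draw]
FD 10: (-5,23.1) -> (-5,33.1) [heading=90, draw]
LT 90: heading 90 -> 180
LT 90: heading 180 -> 270
PU: pen up
RT 270: heading 270 -> 0
FD 11: (-5,33.1) -> (6,33.1) [heading=0, move]
LT 270: heading 0 -> 270
FD 8.1: (6,33.1) -> (6,25) [heading=270, move]
PD: pen down
BK 10.5: (6,25) -> (6,35.5) [heading=270, draw]
BK 11.2: (6,35.5) -> (6,46.7) [heading=270, draw]
FD 2.9: (6,46.7) -> (6,43.8) [heading=270, draw]
Final: pos=(6,43.8), heading=270, 6 segment(s) drawn

Start position: (-5, 6)
Final position: (6, 43.8)
Distance = 39.368; >= 1e-6 -> NOT closed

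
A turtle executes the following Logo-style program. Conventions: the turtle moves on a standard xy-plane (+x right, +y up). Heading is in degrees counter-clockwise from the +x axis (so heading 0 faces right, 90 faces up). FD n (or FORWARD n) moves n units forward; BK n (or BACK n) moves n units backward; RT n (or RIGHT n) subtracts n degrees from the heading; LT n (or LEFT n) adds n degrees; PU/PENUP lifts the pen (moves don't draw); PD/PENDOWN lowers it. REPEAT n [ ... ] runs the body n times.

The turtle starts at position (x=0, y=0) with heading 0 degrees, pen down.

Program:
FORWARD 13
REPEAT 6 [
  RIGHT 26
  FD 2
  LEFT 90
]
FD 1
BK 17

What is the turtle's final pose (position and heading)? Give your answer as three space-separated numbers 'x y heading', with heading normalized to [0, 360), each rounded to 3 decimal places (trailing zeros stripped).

Executing turtle program step by step:
Start: pos=(0,0), heading=0, pen down
FD 13: (0,0) -> (13,0) [heading=0, draw]
REPEAT 6 [
  -- iteration 1/6 --
  RT 26: heading 0 -> 334
  FD 2: (13,0) -> (14.798,-0.877) [heading=334, draw]
  LT 90: heading 334 -> 64
  -- iteration 2/6 --
  RT 26: heading 64 -> 38
  FD 2: (14.798,-0.877) -> (16.374,0.355) [heading=38, draw]
  LT 90: heading 38 -> 128
  -- iteration 3/6 --
  RT 26: heading 128 -> 102
  FD 2: (16.374,0.355) -> (15.958,2.311) [heading=102, draw]
  LT 90: heading 102 -> 192
  -- iteration 4/6 --
  RT 26: heading 192 -> 166
  FD 2: (15.958,2.311) -> (14.017,2.795) [heading=166, draw]
  LT 90: heading 166 -> 256
  -- iteration 5/6 --
  RT 26: heading 256 -> 230
  FD 2: (14.017,2.795) -> (12.732,1.263) [heading=230, draw]
  LT 90: heading 230 -> 320
  -- iteration 6/6 --
  RT 26: heading 320 -> 294
  FD 2: (12.732,1.263) -> (13.545,-0.564) [heading=294, draw]
  LT 90: heading 294 -> 24
]
FD 1: (13.545,-0.564) -> (14.459,-0.158) [heading=24, draw]
BK 17: (14.459,-0.158) -> (-1.072,-7.072) [heading=24, draw]
Final: pos=(-1.072,-7.072), heading=24, 9 segment(s) drawn

Answer: -1.072 -7.072 24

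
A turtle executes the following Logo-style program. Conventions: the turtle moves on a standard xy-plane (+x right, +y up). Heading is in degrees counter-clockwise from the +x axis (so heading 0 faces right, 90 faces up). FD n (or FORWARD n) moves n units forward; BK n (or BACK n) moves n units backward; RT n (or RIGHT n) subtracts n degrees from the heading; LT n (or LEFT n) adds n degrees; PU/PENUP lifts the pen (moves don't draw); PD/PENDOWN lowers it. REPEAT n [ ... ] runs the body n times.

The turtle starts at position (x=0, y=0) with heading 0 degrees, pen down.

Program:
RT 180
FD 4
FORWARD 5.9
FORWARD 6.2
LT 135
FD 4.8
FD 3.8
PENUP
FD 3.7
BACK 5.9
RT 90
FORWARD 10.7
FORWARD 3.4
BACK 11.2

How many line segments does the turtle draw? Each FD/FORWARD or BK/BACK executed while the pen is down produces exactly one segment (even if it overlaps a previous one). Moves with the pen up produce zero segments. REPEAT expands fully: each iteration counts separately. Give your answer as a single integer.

Executing turtle program step by step:
Start: pos=(0,0), heading=0, pen down
RT 180: heading 0 -> 180
FD 4: (0,0) -> (-4,0) [heading=180, draw]
FD 5.9: (-4,0) -> (-9.9,0) [heading=180, draw]
FD 6.2: (-9.9,0) -> (-16.1,0) [heading=180, draw]
LT 135: heading 180 -> 315
FD 4.8: (-16.1,0) -> (-12.706,-3.394) [heading=315, draw]
FD 3.8: (-12.706,-3.394) -> (-10.019,-6.081) [heading=315, draw]
PU: pen up
FD 3.7: (-10.019,-6.081) -> (-7.403,-8.697) [heading=315, move]
BK 5.9: (-7.403,-8.697) -> (-11.575,-4.525) [heading=315, move]
RT 90: heading 315 -> 225
FD 10.7: (-11.575,-4.525) -> (-19.141,-12.092) [heading=225, move]
FD 3.4: (-19.141,-12.092) -> (-21.545,-14.496) [heading=225, move]
BK 11.2: (-21.545,-14.496) -> (-13.625,-6.576) [heading=225, move]
Final: pos=(-13.625,-6.576), heading=225, 5 segment(s) drawn
Segments drawn: 5

Answer: 5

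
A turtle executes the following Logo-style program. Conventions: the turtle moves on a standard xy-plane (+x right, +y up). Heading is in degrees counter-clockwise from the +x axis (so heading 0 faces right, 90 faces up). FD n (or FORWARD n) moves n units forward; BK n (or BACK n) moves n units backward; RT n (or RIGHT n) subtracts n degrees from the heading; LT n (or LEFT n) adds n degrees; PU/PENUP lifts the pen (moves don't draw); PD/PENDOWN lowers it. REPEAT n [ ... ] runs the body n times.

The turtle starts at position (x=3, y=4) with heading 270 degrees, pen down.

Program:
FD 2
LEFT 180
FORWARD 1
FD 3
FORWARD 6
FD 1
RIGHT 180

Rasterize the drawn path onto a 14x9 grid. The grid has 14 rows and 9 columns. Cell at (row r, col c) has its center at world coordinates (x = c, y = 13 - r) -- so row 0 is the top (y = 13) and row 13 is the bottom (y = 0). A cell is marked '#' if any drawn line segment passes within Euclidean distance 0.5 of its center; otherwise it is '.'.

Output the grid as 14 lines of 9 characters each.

Segment 0: (3,4) -> (3,2)
Segment 1: (3,2) -> (3,3)
Segment 2: (3,3) -> (3,6)
Segment 3: (3,6) -> (3,12)
Segment 4: (3,12) -> (3,13)

Answer: ...#.....
...#.....
...#.....
...#.....
...#.....
...#.....
...#.....
...#.....
...#.....
...#.....
...#.....
...#.....
.........
.........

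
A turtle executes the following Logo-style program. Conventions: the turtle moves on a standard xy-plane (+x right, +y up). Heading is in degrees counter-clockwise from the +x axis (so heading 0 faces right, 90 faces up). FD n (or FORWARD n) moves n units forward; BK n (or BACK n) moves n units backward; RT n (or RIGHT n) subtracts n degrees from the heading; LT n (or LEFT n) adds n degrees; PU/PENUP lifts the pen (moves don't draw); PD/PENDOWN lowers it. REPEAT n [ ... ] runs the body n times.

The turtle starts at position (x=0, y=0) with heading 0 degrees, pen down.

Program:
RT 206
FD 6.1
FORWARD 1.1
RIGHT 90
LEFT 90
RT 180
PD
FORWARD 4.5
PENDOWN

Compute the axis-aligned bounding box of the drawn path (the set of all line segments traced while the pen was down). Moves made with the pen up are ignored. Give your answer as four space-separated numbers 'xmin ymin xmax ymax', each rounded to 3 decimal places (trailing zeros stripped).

Executing turtle program step by step:
Start: pos=(0,0), heading=0, pen down
RT 206: heading 0 -> 154
FD 6.1: (0,0) -> (-5.483,2.674) [heading=154, draw]
FD 1.1: (-5.483,2.674) -> (-6.471,3.156) [heading=154, draw]
RT 90: heading 154 -> 64
LT 90: heading 64 -> 154
RT 180: heading 154 -> 334
PD: pen down
FD 4.5: (-6.471,3.156) -> (-2.427,1.184) [heading=334, draw]
PD: pen down
Final: pos=(-2.427,1.184), heading=334, 3 segment(s) drawn

Segment endpoints: x in {-6.471, -5.483, -2.427, 0}, y in {0, 1.184, 2.674, 3.156}
xmin=-6.471, ymin=0, xmax=0, ymax=3.156

Answer: -6.471 0 0 3.156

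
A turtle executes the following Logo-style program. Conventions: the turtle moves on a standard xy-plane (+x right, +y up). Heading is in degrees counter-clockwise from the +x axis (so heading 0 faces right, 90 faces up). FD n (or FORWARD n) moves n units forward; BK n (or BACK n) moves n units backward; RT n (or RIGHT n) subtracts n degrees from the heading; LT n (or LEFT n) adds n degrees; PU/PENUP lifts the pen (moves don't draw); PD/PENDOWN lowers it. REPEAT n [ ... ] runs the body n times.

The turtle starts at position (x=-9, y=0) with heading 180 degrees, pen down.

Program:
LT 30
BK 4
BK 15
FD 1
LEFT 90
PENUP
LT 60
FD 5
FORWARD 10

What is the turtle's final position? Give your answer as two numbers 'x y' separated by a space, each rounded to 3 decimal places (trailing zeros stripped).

Executing turtle program step by step:
Start: pos=(-9,0), heading=180, pen down
LT 30: heading 180 -> 210
BK 4: (-9,0) -> (-5.536,2) [heading=210, draw]
BK 15: (-5.536,2) -> (7.454,9.5) [heading=210, draw]
FD 1: (7.454,9.5) -> (6.588,9) [heading=210, draw]
LT 90: heading 210 -> 300
PU: pen up
LT 60: heading 300 -> 0
FD 5: (6.588,9) -> (11.588,9) [heading=0, move]
FD 10: (11.588,9) -> (21.588,9) [heading=0, move]
Final: pos=(21.588,9), heading=0, 3 segment(s) drawn

Answer: 21.588 9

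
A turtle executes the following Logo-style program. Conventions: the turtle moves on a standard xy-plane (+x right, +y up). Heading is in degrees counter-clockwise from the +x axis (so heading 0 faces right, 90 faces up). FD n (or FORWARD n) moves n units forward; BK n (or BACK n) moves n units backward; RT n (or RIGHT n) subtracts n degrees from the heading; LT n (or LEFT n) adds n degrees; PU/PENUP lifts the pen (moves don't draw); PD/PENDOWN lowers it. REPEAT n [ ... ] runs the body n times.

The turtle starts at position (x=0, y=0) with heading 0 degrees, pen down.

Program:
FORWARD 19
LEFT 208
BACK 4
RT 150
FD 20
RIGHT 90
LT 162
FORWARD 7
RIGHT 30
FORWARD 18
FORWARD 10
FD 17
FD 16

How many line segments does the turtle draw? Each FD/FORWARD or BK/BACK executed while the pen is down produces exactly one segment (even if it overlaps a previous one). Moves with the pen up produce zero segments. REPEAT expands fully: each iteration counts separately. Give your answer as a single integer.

Answer: 8

Derivation:
Executing turtle program step by step:
Start: pos=(0,0), heading=0, pen down
FD 19: (0,0) -> (19,0) [heading=0, draw]
LT 208: heading 0 -> 208
BK 4: (19,0) -> (22.532,1.878) [heading=208, draw]
RT 150: heading 208 -> 58
FD 20: (22.532,1.878) -> (33.13,18.839) [heading=58, draw]
RT 90: heading 58 -> 328
LT 162: heading 328 -> 130
FD 7: (33.13,18.839) -> (28.631,24.201) [heading=130, draw]
RT 30: heading 130 -> 100
FD 18: (28.631,24.201) -> (25.505,41.928) [heading=100, draw]
FD 10: (25.505,41.928) -> (23.769,51.776) [heading=100, draw]
FD 17: (23.769,51.776) -> (20.816,68.518) [heading=100, draw]
FD 16: (20.816,68.518) -> (18.038,84.274) [heading=100, draw]
Final: pos=(18.038,84.274), heading=100, 8 segment(s) drawn
Segments drawn: 8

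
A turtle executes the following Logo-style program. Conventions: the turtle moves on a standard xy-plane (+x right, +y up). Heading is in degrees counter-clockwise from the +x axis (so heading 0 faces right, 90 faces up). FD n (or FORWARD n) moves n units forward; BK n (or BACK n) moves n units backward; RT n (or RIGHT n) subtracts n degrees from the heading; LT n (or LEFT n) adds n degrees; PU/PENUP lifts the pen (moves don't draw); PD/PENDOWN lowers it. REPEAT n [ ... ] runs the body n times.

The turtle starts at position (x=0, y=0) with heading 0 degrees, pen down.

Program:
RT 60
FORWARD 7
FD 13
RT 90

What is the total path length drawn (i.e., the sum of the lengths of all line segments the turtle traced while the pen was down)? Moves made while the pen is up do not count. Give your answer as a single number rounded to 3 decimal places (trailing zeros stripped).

Answer: 20

Derivation:
Executing turtle program step by step:
Start: pos=(0,0), heading=0, pen down
RT 60: heading 0 -> 300
FD 7: (0,0) -> (3.5,-6.062) [heading=300, draw]
FD 13: (3.5,-6.062) -> (10,-17.321) [heading=300, draw]
RT 90: heading 300 -> 210
Final: pos=(10,-17.321), heading=210, 2 segment(s) drawn

Segment lengths:
  seg 1: (0,0) -> (3.5,-6.062), length = 7
  seg 2: (3.5,-6.062) -> (10,-17.321), length = 13
Total = 20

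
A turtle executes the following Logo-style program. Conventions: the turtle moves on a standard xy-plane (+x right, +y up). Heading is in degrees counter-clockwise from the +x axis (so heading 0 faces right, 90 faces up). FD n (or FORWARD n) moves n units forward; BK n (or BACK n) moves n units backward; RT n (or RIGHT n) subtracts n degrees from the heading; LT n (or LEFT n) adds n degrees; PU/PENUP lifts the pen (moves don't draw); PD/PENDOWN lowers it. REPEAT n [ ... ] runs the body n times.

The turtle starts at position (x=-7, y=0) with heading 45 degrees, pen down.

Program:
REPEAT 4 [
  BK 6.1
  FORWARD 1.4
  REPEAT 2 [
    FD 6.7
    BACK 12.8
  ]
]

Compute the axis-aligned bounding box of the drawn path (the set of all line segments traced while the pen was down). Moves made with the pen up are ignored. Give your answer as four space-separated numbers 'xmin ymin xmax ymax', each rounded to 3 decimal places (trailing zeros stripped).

Answer: -54.8 -47.8 -5.586 1.414

Derivation:
Executing turtle program step by step:
Start: pos=(-7,0), heading=45, pen down
REPEAT 4 [
  -- iteration 1/4 --
  BK 6.1: (-7,0) -> (-11.313,-4.313) [heading=45, draw]
  FD 1.4: (-11.313,-4.313) -> (-10.323,-3.323) [heading=45, draw]
  REPEAT 2 [
    -- iteration 1/2 --
    FD 6.7: (-10.323,-3.323) -> (-5.586,1.414) [heading=45, draw]
    BK 12.8: (-5.586,1.414) -> (-14.637,-7.637) [heading=45, draw]
    -- iteration 2/2 --
    FD 6.7: (-14.637,-7.637) -> (-9.899,-2.899) [heading=45, draw]
    BK 12.8: (-9.899,-2.899) -> (-18.95,-11.95) [heading=45, draw]
  ]
  -- iteration 2/4 --
  BK 6.1: (-18.95,-11.95) -> (-23.263,-16.263) [heading=45, draw]
  FD 1.4: (-23.263,-16.263) -> (-22.274,-15.274) [heading=45, draw]
  REPEAT 2 [
    -- iteration 1/2 --
    FD 6.7: (-22.274,-15.274) -> (-17.536,-10.536) [heading=45, draw]
    BK 12.8: (-17.536,-10.536) -> (-26.587,-19.587) [heading=45, draw]
    -- iteration 2/2 --
    FD 6.7: (-26.587,-19.587) -> (-21.849,-14.849) [heading=45, draw]
    BK 12.8: (-21.849,-14.849) -> (-30.9,-23.9) [heading=45, draw]
  ]
  -- iteration 3/4 --
  BK 6.1: (-30.9,-23.9) -> (-35.214,-28.214) [heading=45, draw]
  FD 1.4: (-35.214,-28.214) -> (-34.224,-27.224) [heading=45, draw]
  REPEAT 2 [
    -- iteration 1/2 --
    FD 6.7: (-34.224,-27.224) -> (-29.486,-22.486) [heading=45, draw]
    BK 12.8: (-29.486,-22.486) -> (-38.537,-31.537) [heading=45, draw]
    -- iteration 2/2 --
    FD 6.7: (-38.537,-31.537) -> (-33.799,-26.799) [heading=45, draw]
    BK 12.8: (-33.799,-26.799) -> (-42.85,-35.85) [heading=45, draw]
  ]
  -- iteration 4/4 --
  BK 6.1: (-42.85,-35.85) -> (-47.164,-40.164) [heading=45, draw]
  FD 1.4: (-47.164,-40.164) -> (-46.174,-39.174) [heading=45, draw]
  REPEAT 2 [
    -- iteration 1/2 --
    FD 6.7: (-46.174,-39.174) -> (-41.436,-34.436) [heading=45, draw]
    BK 12.8: (-41.436,-34.436) -> (-50.487,-43.487) [heading=45, draw]
    -- iteration 2/2 --
    FD 6.7: (-50.487,-43.487) -> (-45.749,-38.749) [heading=45, draw]
    BK 12.8: (-45.749,-38.749) -> (-54.8,-47.8) [heading=45, draw]
  ]
]
Final: pos=(-54.8,-47.8), heading=45, 24 segment(s) drawn

Segment endpoints: x in {-54.8, -50.487, -47.164, -46.174, -45.749, -42.85, -41.436, -38.537, -35.214, -34.224, -33.799, -30.9, -29.486, -26.587, -23.263, -22.274, -21.849, -18.95, -17.536, -14.637, -11.313, -10.323, -9.899, -7, -5.586}, y in {-47.8, -43.487, -40.164, -39.174, -38.749, -35.85, -34.436, -31.537, -28.214, -27.224, -26.799, -23.9, -22.486, -19.587, -16.263, -15.274, -14.849, -11.95, -10.536, -7.637, -4.313, -3.323, -2.899, 0, 1.414}
xmin=-54.8, ymin=-47.8, xmax=-5.586, ymax=1.414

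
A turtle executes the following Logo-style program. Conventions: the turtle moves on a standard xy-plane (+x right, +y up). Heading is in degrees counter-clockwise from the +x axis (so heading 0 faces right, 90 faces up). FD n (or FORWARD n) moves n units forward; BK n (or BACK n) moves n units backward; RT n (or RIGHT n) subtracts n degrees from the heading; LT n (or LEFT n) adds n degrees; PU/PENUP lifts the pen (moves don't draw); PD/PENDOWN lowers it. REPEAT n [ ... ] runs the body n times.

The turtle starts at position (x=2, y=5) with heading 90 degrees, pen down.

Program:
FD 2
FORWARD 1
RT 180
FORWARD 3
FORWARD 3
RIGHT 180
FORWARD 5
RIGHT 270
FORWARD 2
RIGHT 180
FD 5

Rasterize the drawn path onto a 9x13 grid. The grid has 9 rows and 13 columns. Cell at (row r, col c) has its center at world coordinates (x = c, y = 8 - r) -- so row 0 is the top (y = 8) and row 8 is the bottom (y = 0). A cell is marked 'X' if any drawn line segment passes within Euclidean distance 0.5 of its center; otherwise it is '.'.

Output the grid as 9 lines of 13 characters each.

Segment 0: (2,5) -> (2,7)
Segment 1: (2,7) -> (2,8)
Segment 2: (2,8) -> (2,5)
Segment 3: (2,5) -> (2,2)
Segment 4: (2,2) -> (2,7)
Segment 5: (2,7) -> (-0,7)
Segment 6: (-0,7) -> (5,7)

Answer: ..X..........
XXXXXX.......
..X..........
..X..........
..X..........
..X..........
..X..........
.............
.............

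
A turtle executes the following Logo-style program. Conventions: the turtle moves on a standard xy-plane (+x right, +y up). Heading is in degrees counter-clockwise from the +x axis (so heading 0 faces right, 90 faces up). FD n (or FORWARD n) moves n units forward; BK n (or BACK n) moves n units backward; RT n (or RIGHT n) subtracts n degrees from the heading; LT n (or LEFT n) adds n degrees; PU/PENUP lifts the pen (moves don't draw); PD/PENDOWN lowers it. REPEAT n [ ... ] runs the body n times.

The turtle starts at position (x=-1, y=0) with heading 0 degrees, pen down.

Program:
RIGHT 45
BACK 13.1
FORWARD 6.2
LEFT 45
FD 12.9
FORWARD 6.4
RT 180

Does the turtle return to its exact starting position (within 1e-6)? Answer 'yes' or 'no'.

Executing turtle program step by step:
Start: pos=(-1,0), heading=0, pen down
RT 45: heading 0 -> 315
BK 13.1: (-1,0) -> (-10.263,9.263) [heading=315, draw]
FD 6.2: (-10.263,9.263) -> (-5.879,4.879) [heading=315, draw]
LT 45: heading 315 -> 0
FD 12.9: (-5.879,4.879) -> (7.021,4.879) [heading=0, draw]
FD 6.4: (7.021,4.879) -> (13.421,4.879) [heading=0, draw]
RT 180: heading 0 -> 180
Final: pos=(13.421,4.879), heading=180, 4 segment(s) drawn

Start position: (-1, 0)
Final position: (13.421, 4.879)
Distance = 15.224; >= 1e-6 -> NOT closed

Answer: no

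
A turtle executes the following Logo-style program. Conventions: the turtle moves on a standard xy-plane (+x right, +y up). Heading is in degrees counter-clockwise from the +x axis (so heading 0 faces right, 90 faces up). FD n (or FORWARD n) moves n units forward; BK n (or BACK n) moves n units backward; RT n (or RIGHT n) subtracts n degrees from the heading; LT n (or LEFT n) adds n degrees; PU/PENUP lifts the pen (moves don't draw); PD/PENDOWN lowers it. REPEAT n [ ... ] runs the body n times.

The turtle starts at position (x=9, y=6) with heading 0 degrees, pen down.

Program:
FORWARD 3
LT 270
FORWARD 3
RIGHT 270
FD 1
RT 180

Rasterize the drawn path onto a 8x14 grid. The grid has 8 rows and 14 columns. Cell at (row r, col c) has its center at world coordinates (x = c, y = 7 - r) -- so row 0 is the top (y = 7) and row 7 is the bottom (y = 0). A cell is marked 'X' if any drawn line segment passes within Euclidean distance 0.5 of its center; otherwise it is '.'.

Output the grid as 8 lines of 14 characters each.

Answer: ..............
.........XXXX.
............X.
............X.
............XX
..............
..............
..............

Derivation:
Segment 0: (9,6) -> (12,6)
Segment 1: (12,6) -> (12,3)
Segment 2: (12,3) -> (13,3)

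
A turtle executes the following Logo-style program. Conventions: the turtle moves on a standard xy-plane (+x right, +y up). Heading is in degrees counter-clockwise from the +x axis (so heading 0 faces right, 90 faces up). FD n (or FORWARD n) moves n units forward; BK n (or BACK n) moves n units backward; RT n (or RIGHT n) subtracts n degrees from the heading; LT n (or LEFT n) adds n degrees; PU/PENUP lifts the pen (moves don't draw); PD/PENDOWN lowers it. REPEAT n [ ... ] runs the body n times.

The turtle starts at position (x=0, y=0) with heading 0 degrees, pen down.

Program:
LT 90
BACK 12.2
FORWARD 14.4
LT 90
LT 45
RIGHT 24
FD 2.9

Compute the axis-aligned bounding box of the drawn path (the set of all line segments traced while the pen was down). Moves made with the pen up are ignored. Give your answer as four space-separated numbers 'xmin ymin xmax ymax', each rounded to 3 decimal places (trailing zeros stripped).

Executing turtle program step by step:
Start: pos=(0,0), heading=0, pen down
LT 90: heading 0 -> 90
BK 12.2: (0,0) -> (0,-12.2) [heading=90, draw]
FD 14.4: (0,-12.2) -> (0,2.2) [heading=90, draw]
LT 90: heading 90 -> 180
LT 45: heading 180 -> 225
RT 24: heading 225 -> 201
FD 2.9: (0,2.2) -> (-2.707,1.161) [heading=201, draw]
Final: pos=(-2.707,1.161), heading=201, 3 segment(s) drawn

Segment endpoints: x in {-2.707, 0, 0, 0}, y in {-12.2, 0, 1.161, 2.2}
xmin=-2.707, ymin=-12.2, xmax=0, ymax=2.2

Answer: -2.707 -12.2 0 2.2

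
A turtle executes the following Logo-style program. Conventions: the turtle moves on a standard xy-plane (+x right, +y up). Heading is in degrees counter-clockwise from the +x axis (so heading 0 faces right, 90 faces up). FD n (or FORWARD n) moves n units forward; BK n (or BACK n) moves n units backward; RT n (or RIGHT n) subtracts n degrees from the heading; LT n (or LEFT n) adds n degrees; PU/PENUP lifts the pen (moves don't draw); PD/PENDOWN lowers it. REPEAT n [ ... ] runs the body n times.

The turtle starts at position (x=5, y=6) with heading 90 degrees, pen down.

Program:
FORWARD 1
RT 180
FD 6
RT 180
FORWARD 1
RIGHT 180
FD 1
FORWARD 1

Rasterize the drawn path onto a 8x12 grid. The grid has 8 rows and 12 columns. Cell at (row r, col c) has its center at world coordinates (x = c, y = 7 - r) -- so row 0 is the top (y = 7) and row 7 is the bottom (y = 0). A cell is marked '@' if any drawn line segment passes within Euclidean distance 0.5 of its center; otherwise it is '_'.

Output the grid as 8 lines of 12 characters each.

Segment 0: (5,6) -> (5,7)
Segment 1: (5,7) -> (5,1)
Segment 2: (5,1) -> (5,2)
Segment 3: (5,2) -> (5,1)
Segment 4: (5,1) -> (5,0)

Answer: _____@______
_____@______
_____@______
_____@______
_____@______
_____@______
_____@______
_____@______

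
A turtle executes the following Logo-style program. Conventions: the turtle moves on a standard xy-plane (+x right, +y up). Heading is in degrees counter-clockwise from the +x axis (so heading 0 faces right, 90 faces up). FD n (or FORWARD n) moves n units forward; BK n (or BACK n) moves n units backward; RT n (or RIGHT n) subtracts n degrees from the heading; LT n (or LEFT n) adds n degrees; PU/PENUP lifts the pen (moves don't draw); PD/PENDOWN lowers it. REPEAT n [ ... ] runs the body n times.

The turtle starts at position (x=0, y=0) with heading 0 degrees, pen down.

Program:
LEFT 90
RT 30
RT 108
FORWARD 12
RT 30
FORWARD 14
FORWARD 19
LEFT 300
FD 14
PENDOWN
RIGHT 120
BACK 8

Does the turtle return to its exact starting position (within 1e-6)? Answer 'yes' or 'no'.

Executing turtle program step by step:
Start: pos=(0,0), heading=0, pen down
LT 90: heading 0 -> 90
RT 30: heading 90 -> 60
RT 108: heading 60 -> 312
FD 12: (0,0) -> (8.03,-8.918) [heading=312, draw]
RT 30: heading 312 -> 282
FD 14: (8.03,-8.918) -> (10.94,-22.612) [heading=282, draw]
FD 19: (10.94,-22.612) -> (14.891,-41.197) [heading=282, draw]
LT 300: heading 282 -> 222
FD 14: (14.891,-41.197) -> (4.487,-50.564) [heading=222, draw]
PD: pen down
RT 120: heading 222 -> 102
BK 8: (4.487,-50.564) -> (6.15,-58.39) [heading=102, draw]
Final: pos=(6.15,-58.39), heading=102, 5 segment(s) drawn

Start position: (0, 0)
Final position: (6.15, -58.39)
Distance = 58.713; >= 1e-6 -> NOT closed

Answer: no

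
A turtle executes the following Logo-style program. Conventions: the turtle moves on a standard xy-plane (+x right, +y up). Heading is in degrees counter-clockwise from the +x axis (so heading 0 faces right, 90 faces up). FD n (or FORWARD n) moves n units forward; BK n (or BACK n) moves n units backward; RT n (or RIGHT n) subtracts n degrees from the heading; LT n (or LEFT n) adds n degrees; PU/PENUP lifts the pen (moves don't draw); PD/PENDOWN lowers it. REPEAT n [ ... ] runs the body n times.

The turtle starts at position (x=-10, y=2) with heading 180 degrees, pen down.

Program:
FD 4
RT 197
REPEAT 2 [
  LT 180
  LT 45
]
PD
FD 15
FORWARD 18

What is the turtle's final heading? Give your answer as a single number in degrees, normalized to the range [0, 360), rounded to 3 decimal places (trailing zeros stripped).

Executing turtle program step by step:
Start: pos=(-10,2), heading=180, pen down
FD 4: (-10,2) -> (-14,2) [heading=180, draw]
RT 197: heading 180 -> 343
REPEAT 2 [
  -- iteration 1/2 --
  LT 180: heading 343 -> 163
  LT 45: heading 163 -> 208
  -- iteration 2/2 --
  LT 180: heading 208 -> 28
  LT 45: heading 28 -> 73
]
PD: pen down
FD 15: (-14,2) -> (-9.614,16.345) [heading=73, draw]
FD 18: (-9.614,16.345) -> (-4.352,33.558) [heading=73, draw]
Final: pos=(-4.352,33.558), heading=73, 3 segment(s) drawn

Answer: 73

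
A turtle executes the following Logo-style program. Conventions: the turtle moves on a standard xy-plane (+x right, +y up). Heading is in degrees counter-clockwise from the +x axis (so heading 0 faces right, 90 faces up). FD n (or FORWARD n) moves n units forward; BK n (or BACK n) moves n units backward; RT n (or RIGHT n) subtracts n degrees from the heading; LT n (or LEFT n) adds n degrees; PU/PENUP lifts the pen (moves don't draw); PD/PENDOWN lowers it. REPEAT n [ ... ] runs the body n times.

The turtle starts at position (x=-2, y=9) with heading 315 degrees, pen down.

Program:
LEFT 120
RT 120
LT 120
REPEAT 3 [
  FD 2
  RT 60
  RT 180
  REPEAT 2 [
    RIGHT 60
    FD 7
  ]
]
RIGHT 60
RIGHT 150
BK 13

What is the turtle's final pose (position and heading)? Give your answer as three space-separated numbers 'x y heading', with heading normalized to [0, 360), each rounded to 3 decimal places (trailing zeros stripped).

Answer: -0.669 59.122 225

Derivation:
Executing turtle program step by step:
Start: pos=(-2,9), heading=315, pen down
LT 120: heading 315 -> 75
RT 120: heading 75 -> 315
LT 120: heading 315 -> 75
REPEAT 3 [
  -- iteration 1/3 --
  FD 2: (-2,9) -> (-1.482,10.932) [heading=75, draw]
  RT 60: heading 75 -> 15
  RT 180: heading 15 -> 195
  REPEAT 2 [
    -- iteration 1/2 --
    RT 60: heading 195 -> 135
    FD 7: (-1.482,10.932) -> (-6.432,15.882) [heading=135, draw]
    -- iteration 2/2 --
    RT 60: heading 135 -> 75
    FD 7: (-6.432,15.882) -> (-4.62,22.643) [heading=75, draw]
  ]
  -- iteration 2/3 --
  FD 2: (-4.62,22.643) -> (-4.103,24.575) [heading=75, draw]
  RT 60: heading 75 -> 15
  RT 180: heading 15 -> 195
  REPEAT 2 [
    -- iteration 1/2 --
    RT 60: heading 195 -> 135
    FD 7: (-4.103,24.575) -> (-9.052,29.525) [heading=135, draw]
    -- iteration 2/2 --
    RT 60: heading 135 -> 75
    FD 7: (-9.052,29.525) -> (-7.241,36.286) [heading=75, draw]
  ]
  -- iteration 3/3 --
  FD 2: (-7.241,36.286) -> (-6.723,38.218) [heading=75, draw]
  RT 60: heading 75 -> 15
  RT 180: heading 15 -> 195
  REPEAT 2 [
    -- iteration 1/2 --
    RT 60: heading 195 -> 135
    FD 7: (-6.723,38.218) -> (-11.673,43.168) [heading=135, draw]
    -- iteration 2/2 --
    RT 60: heading 135 -> 75
    FD 7: (-11.673,43.168) -> (-9.861,49.929) [heading=75, draw]
  ]
]
RT 60: heading 75 -> 15
RT 150: heading 15 -> 225
BK 13: (-9.861,49.929) -> (-0.669,59.122) [heading=225, draw]
Final: pos=(-0.669,59.122), heading=225, 10 segment(s) drawn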